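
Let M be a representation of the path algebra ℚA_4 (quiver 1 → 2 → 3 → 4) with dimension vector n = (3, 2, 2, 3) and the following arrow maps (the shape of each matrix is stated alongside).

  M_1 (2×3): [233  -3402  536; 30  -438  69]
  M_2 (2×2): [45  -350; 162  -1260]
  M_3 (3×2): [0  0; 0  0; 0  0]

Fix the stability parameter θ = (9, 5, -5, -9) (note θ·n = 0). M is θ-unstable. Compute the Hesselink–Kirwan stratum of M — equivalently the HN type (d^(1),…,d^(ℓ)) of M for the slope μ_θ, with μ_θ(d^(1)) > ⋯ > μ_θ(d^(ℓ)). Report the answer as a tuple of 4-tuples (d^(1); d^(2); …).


Barcode: M ≅ I[1,1], I[1,2], I[1,3], I[3,3], I[4,4]^3. HN layers by μ_θ (5 steps, strictly decreasing):
  μ^(1)=9; μ^(2)=7; μ^(3)=3; μ^(4)=-5; μ^(5)=-9

((1, 0, 0, 0); (1, 1, 0, 0); (1, 1, 1, 0); (0, 0, 1, 0); (0, 0, 0, 3))


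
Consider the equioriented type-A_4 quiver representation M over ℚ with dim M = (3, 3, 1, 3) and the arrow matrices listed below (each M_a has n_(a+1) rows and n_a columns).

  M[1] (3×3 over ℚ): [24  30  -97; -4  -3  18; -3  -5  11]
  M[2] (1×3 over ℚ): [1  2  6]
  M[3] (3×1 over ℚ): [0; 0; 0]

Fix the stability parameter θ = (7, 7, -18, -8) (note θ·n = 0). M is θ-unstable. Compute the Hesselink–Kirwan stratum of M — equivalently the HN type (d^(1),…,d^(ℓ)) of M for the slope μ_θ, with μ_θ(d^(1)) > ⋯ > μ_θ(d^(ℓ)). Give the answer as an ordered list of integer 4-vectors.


Via rank(M_{q-1}∘⋯∘M_p): M ≅ I[1,2]^2, I[1,3], I[4,4]^3.
μ_θ-semistable layers: μ^(1)=7; μ^(2)=-4/3; μ^(3)=-8

((2, 2, 0, 0); (1, 1, 1, 0); (0, 0, 0, 3))


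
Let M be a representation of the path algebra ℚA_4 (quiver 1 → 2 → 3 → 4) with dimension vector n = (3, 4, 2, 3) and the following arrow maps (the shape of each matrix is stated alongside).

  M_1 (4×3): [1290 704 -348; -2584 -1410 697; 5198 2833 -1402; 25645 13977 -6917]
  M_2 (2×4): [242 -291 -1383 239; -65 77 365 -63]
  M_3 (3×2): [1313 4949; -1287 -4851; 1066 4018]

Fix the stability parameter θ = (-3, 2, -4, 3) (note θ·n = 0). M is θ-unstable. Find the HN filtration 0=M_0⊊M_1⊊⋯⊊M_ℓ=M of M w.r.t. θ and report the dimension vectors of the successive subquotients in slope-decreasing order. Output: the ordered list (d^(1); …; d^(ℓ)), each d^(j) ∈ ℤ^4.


Barcode: M ≅ I[1,2], I[1,3], I[1,4], I[2,2], I[4,4]^2. HN layers by μ_θ (4 steps, strictly decreasing):
  μ^(1)=3; μ^(2)=2; μ^(3)=-1; μ^(4)=-3

((0, 0, 0, 3); (0, 2, 0, 0); (0, 2, 2, 0); (3, 0, 0, 0))


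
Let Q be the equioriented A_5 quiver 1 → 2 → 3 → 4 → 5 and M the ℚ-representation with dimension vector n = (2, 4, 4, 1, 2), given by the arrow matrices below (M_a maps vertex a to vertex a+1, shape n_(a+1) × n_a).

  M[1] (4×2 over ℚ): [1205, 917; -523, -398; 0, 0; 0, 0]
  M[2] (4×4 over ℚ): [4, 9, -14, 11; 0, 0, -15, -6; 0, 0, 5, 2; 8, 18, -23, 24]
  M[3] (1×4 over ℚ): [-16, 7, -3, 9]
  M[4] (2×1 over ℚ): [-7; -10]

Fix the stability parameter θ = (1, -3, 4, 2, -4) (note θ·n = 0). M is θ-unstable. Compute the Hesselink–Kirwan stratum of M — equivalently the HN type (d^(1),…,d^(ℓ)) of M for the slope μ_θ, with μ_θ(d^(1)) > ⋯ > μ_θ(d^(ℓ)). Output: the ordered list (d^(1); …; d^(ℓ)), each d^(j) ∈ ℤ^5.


Interval decomposition of M: I[1,2], I[1,5], I[2,2], I[2,3], I[3,3]^2, I[5,5].
HN type (ℓ=5): μ^(1)=4; μ^(2)=2/3; μ^(3)=-1; μ^(4)=-3; μ^(5)=-4

((0, 0, 3, 0, 0); (0, 0, 1, 1, 1); (2, 2, 0, 0, 0); (0, 2, 0, 0, 0); (0, 0, 0, 0, 1))


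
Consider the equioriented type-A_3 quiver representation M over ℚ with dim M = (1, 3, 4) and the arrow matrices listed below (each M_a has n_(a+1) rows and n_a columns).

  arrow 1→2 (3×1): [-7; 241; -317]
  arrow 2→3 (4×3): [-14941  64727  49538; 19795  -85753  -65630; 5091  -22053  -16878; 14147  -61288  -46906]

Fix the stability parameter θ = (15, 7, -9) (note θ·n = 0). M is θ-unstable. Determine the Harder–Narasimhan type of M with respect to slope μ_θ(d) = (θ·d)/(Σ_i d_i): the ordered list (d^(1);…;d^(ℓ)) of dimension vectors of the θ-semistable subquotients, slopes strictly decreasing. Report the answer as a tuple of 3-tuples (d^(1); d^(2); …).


Interval decomposition of M: I[1,3], I[2,2], I[2,3], I[3,3]^2.
HN type (ℓ=4): μ^(1)=7; μ^(2)=13/3; μ^(3)=-1; μ^(4)=-9

((0, 1, 0); (1, 1, 1); (0, 1, 1); (0, 0, 2))


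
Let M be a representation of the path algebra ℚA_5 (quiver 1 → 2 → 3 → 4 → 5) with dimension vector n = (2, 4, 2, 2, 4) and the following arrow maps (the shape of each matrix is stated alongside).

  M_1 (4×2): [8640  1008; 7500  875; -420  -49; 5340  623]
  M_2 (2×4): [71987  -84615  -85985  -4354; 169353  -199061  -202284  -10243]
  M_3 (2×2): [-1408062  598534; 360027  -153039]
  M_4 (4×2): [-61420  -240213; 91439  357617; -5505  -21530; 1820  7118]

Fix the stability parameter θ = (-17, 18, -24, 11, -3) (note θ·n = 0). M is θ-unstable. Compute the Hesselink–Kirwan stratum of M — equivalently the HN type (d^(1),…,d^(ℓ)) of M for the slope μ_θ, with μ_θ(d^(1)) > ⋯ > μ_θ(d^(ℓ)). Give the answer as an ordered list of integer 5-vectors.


Interval decomposition of M: I[1,1], I[1,5], I[2,2]^2, I[2,3], I[4,5], I[5,5]^2.
HN type (ℓ=4): μ^(1)=18; μ^(2)=4; μ^(3)=-3; μ^(4)=-17

((0, 2, 0, 0, 0); (0, 0, 0, 2, 2); (0, 2, 2, 0, 2); (2, 0, 0, 0, 0))


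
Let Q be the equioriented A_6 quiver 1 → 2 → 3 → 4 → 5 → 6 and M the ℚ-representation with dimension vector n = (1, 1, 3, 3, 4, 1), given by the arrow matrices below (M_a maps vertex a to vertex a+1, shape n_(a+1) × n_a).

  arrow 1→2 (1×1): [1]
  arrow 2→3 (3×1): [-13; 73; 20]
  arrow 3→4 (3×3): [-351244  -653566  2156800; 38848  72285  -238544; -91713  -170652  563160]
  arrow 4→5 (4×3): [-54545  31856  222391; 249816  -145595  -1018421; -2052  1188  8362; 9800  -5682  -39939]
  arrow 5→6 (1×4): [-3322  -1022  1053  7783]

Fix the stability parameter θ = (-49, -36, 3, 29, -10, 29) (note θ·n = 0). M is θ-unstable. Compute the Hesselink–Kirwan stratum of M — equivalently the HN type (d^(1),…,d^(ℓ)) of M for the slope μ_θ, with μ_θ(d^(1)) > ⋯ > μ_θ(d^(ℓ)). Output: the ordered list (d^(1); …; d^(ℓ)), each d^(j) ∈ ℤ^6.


Via rank(M_{q-1}∘⋯∘M_p): M ≅ I[1,6], I[3,3], I[3,5], I[4,5], I[5,5].
μ_θ-semistable layers: μ^(1)=29; μ^(2)=19/2; μ^(3)=3; μ^(4)=-10; μ^(5)=-36; μ^(6)=-49

((0, 0, 0, 0, 0, 1); (0, 0, 0, 3, 3, 0); (0, 0, 3, 0, 0, 0); (0, 0, 0, 0, 1, 0); (0, 1, 0, 0, 0, 0); (1, 0, 0, 0, 0, 0))


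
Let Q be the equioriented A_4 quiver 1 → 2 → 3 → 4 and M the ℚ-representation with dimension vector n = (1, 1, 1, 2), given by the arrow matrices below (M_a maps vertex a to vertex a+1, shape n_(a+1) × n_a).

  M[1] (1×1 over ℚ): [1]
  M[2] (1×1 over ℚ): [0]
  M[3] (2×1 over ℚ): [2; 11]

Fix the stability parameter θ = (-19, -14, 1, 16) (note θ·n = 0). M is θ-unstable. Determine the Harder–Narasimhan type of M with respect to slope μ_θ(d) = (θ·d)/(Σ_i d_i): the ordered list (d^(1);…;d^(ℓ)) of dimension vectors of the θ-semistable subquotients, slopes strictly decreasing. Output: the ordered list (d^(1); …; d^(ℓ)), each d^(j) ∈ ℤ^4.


Interval decomposition of M: I[1,2], I[3,4], I[4,4].
HN type (ℓ=4): μ^(1)=16; μ^(2)=1; μ^(3)=-14; μ^(4)=-19

((0, 0, 0, 2); (0, 0, 1, 0); (0, 1, 0, 0); (1, 0, 0, 0))


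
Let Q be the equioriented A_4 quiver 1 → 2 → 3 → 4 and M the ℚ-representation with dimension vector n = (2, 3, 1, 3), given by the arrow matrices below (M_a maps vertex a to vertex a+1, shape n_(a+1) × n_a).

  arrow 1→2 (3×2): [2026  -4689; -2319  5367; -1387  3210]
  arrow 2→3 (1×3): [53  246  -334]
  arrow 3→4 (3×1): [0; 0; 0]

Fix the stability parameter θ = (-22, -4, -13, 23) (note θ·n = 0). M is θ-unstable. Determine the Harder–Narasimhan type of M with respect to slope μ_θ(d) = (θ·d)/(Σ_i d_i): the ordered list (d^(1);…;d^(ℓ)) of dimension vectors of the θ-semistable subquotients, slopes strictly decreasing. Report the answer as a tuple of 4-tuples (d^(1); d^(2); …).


Interval decomposition of M: I[1,2], I[1,3], I[2,2], I[4,4]^3.
HN type (ℓ=4): μ^(1)=23; μ^(2)=-4; μ^(3)=-17/2; μ^(4)=-22

((0, 0, 0, 3); (0, 2, 0, 0); (0, 1, 1, 0); (2, 0, 0, 0))


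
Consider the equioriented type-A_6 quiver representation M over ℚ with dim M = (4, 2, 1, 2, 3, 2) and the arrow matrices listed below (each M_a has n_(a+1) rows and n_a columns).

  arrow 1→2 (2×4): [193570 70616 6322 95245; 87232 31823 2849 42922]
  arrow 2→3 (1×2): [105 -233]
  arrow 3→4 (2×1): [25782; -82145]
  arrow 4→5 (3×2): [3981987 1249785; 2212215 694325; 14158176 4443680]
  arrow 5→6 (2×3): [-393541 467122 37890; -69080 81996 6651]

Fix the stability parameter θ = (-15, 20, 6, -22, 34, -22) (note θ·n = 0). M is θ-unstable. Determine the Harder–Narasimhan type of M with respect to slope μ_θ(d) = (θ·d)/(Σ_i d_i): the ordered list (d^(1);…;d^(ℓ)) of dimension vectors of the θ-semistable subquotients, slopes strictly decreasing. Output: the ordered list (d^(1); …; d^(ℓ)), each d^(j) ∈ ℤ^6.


Barcode: M ≅ I[1,1]^2, I[1,2], I[1,6], I[4,4], I[5,5], I[5,6]. HN layers by μ_θ (6 steps, strictly decreasing):
  μ^(1)=34; μ^(2)=20; μ^(3)=6; μ^(4)=4/3; μ^(5)=-15; μ^(6)=-22

((0, 0, 0, 0, 1, 0); (0, 1, 0, 0, 0, 0); (0, 0, 0, 0, 2, 2); (0, 1, 1, 1, 0, 0); (4, 0, 0, 0, 0, 0); (0, 0, 0, 1, 0, 0))


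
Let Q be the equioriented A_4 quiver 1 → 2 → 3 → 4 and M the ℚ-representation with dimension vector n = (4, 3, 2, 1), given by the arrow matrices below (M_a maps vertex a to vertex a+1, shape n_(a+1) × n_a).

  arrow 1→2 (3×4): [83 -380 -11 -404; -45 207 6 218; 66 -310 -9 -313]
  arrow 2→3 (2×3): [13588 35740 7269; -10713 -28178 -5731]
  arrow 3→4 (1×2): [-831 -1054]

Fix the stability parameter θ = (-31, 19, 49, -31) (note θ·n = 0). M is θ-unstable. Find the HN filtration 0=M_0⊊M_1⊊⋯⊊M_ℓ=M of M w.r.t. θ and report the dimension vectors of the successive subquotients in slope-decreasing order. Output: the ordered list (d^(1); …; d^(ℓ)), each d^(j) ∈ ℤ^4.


Barcode: M ≅ I[1,1], I[1,2], I[1,3], I[1,4]. HN layers by μ_θ (4 steps, strictly decreasing):
  μ^(1)=49; μ^(2)=19; μ^(3)=37/3; μ^(4)=-31

((0, 0, 1, 0); (0, 2, 0, 0); (0, 1, 1, 1); (4, 0, 0, 0))


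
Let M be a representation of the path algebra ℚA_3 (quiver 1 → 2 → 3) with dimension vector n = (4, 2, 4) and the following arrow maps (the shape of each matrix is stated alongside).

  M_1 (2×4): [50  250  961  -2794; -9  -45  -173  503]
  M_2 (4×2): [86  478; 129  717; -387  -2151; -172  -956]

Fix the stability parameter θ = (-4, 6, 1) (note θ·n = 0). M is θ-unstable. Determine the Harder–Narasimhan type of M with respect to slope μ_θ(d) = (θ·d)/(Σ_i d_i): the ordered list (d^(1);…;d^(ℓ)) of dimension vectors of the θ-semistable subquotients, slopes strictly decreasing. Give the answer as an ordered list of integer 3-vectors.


Via rank(M_{q-1}∘⋯∘M_p): M ≅ I[1,1]^2, I[1,2], I[1,3], I[3,3]^3.
μ_θ-semistable layers: μ^(1)=6; μ^(2)=7/2; μ^(3)=1; μ^(4)=-4

((0, 1, 0); (0, 1, 1); (0, 0, 3); (4, 0, 0))


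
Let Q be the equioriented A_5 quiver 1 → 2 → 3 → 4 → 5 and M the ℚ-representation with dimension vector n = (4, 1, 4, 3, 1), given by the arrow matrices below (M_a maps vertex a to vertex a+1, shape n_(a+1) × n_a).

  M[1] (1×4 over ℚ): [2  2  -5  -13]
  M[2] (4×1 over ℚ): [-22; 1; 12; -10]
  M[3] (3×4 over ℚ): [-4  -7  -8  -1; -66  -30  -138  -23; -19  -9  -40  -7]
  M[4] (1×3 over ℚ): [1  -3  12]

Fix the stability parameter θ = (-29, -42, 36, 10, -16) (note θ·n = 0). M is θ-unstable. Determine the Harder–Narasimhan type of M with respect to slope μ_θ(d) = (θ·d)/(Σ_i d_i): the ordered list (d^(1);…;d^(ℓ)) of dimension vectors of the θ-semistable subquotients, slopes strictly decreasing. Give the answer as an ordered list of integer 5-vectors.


Interval decomposition of M: I[1,1]^3, I[1,5], I[3,3], I[3,4]^2.
HN type (ℓ=5): μ^(1)=36; μ^(2)=23; μ^(3)=10; μ^(4)=-29; μ^(5)=-71/2

((0, 0, 1, 0, 0); (0, 0, 2, 2, 0); (0, 0, 1, 1, 1); (3, 0, 0, 0, 0); (1, 1, 0, 0, 0))


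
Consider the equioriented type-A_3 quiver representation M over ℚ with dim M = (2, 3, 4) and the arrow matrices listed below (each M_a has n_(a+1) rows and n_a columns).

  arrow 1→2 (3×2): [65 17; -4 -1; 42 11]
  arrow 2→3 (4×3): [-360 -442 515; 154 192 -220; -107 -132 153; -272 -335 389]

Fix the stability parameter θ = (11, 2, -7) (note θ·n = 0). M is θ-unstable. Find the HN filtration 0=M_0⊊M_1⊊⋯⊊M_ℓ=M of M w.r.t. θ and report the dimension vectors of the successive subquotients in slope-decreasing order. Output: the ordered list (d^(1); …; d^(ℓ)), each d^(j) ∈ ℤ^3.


Via rank(M_{q-1}∘⋯∘M_p): M ≅ I[1,3]^2, I[2,3], I[3,3].
μ_θ-semistable layers: μ^(1)=2; μ^(2)=-5/2; μ^(3)=-7

((2, 2, 2); (0, 1, 1); (0, 0, 1))


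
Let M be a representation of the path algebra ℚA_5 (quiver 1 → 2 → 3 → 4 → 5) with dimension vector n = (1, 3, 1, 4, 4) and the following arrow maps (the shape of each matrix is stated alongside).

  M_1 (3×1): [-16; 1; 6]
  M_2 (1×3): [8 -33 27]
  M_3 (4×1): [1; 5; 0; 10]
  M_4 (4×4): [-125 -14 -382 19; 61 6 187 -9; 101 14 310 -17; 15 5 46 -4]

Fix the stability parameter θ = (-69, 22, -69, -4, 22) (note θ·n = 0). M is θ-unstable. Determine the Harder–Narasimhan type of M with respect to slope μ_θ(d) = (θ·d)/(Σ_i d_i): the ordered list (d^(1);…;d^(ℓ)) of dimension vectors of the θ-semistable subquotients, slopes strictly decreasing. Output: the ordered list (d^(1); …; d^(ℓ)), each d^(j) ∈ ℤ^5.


Via rank(M_{q-1}∘⋯∘M_p): M ≅ I[1,5], I[2,2]^2, I[4,5]^3.
μ_θ-semistable layers: μ^(1)=22; μ^(2)=-4; μ^(3)=-47/2; μ^(4)=-69

((0, 2, 0, 0, 4); (0, 0, 0, 4, 0); (0, 1, 1, 0, 0); (1, 0, 0, 0, 0))


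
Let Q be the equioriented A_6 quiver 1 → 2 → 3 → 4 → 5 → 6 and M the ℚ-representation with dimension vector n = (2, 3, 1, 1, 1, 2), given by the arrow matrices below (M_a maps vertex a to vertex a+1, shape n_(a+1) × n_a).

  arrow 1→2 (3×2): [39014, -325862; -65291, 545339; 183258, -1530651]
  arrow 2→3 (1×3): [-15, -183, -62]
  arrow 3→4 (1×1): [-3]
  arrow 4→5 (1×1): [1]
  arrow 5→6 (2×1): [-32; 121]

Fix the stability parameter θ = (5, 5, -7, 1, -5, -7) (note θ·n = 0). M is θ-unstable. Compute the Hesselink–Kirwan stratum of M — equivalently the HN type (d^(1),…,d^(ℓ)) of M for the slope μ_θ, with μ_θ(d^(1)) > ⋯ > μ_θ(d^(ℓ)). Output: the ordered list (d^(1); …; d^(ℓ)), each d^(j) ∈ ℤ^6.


Interval decomposition of M: I[1,2], I[1,6], I[2,2], I[6,6].
HN type (ℓ=3): μ^(1)=5; μ^(2)=-4/3; μ^(3)=-7

((1, 2, 0, 0, 0, 0); (1, 1, 1, 1, 1, 1); (0, 0, 0, 0, 0, 1))


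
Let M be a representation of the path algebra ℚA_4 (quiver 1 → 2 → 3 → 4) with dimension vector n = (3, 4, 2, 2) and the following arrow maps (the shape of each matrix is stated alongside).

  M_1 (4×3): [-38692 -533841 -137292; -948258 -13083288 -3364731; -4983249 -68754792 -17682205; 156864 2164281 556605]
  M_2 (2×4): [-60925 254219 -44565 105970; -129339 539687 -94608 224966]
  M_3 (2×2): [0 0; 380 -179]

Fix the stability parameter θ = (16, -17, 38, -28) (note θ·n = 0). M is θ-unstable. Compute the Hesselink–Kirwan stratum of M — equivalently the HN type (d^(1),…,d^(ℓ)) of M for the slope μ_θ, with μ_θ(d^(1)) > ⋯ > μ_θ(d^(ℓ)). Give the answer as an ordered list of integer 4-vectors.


Interval decomposition of M: I[1,2], I[1,3], I[1,4], I[2,2], I[4,4].
HN type (ℓ=5): μ^(1)=38; μ^(2)=5; μ^(3)=-1/2; μ^(4)=-17; μ^(5)=-28

((0, 0, 1, 0); (0, 0, 1, 1); (3, 3, 0, 0); (0, 1, 0, 0); (0, 0, 0, 1))


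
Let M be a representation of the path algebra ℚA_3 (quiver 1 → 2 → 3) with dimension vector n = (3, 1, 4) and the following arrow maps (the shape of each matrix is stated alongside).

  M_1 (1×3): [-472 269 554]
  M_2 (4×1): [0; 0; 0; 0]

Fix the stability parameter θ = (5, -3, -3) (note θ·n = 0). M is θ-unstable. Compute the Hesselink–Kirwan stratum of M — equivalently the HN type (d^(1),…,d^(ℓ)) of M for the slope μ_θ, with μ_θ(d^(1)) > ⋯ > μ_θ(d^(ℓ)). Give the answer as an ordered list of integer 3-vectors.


Via rank(M_{q-1}∘⋯∘M_p): M ≅ I[1,1]^2, I[1,2], I[3,3]^4.
μ_θ-semistable layers: μ^(1)=5; μ^(2)=1; μ^(3)=-3

((2, 0, 0); (1, 1, 0); (0, 0, 4))


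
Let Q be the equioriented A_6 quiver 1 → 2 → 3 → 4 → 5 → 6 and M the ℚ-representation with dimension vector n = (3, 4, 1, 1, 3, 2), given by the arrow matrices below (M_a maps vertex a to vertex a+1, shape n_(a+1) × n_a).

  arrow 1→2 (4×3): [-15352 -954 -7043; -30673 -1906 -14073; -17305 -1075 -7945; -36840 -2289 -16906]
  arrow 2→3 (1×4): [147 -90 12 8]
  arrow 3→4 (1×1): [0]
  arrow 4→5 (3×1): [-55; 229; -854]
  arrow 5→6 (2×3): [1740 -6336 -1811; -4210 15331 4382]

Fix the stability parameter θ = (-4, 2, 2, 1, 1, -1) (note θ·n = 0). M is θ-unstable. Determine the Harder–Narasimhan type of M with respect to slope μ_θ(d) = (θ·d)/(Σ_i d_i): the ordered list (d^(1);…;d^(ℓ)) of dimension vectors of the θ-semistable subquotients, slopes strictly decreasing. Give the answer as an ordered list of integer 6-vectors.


Via rank(M_{q-1}∘⋯∘M_p): M ≅ I[1,2]^2, I[1,3], I[2,2], I[4,6], I[5,5], I[5,6].
μ_θ-semistable layers: μ^(1)=2; μ^(2)=1; μ^(3)=1/3; μ^(4)=0; μ^(5)=-4

((0, 4, 1, 0, 0, 0); (0, 0, 0, 0, 1, 0); (0, 0, 0, 1, 1, 1); (0, 0, 0, 0, 1, 1); (3, 0, 0, 0, 0, 0))


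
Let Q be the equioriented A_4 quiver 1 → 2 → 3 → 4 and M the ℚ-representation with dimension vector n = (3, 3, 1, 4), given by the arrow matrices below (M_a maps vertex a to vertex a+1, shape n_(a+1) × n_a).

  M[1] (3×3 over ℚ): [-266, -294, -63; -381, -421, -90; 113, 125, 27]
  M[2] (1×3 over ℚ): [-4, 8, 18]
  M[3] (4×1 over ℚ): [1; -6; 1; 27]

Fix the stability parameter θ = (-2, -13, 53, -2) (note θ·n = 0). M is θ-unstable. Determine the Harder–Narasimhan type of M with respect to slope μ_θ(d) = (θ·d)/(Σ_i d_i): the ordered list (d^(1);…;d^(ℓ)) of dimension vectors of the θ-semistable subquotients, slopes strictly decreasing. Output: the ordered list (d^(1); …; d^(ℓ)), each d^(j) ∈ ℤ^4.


Barcode: M ≅ I[1,1], I[1,2], I[1,4], I[2,2], I[4,4]^3. HN layers by μ_θ (4 steps, strictly decreasing):
  μ^(1)=51/2; μ^(2)=-2; μ^(3)=-15/2; μ^(4)=-13

((0, 0, 1, 1); (1, 0, 0, 3); (2, 2, 0, 0); (0, 1, 0, 0))


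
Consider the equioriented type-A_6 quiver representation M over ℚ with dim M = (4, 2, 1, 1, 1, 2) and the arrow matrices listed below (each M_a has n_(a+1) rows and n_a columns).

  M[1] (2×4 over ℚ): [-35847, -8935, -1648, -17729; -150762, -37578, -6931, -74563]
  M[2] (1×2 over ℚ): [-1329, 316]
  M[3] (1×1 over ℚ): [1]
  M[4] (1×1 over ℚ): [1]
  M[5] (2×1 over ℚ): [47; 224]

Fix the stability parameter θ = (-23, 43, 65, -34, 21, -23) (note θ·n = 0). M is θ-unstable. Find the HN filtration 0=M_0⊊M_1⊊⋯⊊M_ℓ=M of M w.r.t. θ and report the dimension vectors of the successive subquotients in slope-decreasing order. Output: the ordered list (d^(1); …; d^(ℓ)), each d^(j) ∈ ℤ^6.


Via rank(M_{q-1}∘⋯∘M_p): M ≅ I[1,1]^2, I[1,2], I[1,6], I[6,6].
μ_θ-semistable layers: μ^(1)=43; μ^(2)=72/5; μ^(3)=-23

((0, 1, 0, 0, 0, 0); (0, 1, 1, 1, 1, 1); (4, 0, 0, 0, 0, 1))


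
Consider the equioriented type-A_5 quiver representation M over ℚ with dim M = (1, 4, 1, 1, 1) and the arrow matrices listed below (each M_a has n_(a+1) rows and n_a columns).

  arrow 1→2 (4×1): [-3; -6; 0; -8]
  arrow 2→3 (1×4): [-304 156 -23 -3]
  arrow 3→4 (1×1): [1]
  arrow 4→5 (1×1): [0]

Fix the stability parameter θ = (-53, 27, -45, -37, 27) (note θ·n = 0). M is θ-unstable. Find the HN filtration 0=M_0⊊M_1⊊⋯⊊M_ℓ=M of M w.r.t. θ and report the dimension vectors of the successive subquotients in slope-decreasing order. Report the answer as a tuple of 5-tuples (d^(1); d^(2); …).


Via rank(M_{q-1}∘⋯∘M_p): M ≅ I[1,2], I[2,2]^2, I[2,4], I[5,5].
μ_θ-semistable layers: μ^(1)=27; μ^(2)=-55/3; μ^(3)=-53

((0, 3, 0, 0, 1); (0, 1, 1, 1, 0); (1, 0, 0, 0, 0))


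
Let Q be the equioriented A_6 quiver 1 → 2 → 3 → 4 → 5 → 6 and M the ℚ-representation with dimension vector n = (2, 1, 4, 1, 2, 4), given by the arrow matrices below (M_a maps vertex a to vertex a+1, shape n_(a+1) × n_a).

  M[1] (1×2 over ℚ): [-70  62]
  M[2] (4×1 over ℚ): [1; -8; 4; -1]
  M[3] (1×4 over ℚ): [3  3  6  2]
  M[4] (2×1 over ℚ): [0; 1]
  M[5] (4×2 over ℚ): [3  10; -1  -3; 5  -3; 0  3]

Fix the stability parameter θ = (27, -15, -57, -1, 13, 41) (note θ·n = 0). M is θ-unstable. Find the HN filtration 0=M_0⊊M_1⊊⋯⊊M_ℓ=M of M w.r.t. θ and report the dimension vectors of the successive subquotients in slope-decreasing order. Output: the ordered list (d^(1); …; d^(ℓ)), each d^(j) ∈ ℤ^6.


Barcode: M ≅ I[1,1], I[1,6], I[3,3]^3, I[5,6], I[6,6]^2. HN layers by μ_θ (6 steps, strictly decreasing):
  μ^(1)=41; μ^(2)=27; μ^(3)=13; μ^(4)=-1; μ^(5)=-15; μ^(6)=-57

((0, 0, 0, 0, 0, 4); (1, 0, 0, 0, 0, 0); (0, 0, 0, 0, 2, 0); (0, 0, 0, 1, 0, 0); (1, 1, 1, 0, 0, 0); (0, 0, 3, 0, 0, 0))


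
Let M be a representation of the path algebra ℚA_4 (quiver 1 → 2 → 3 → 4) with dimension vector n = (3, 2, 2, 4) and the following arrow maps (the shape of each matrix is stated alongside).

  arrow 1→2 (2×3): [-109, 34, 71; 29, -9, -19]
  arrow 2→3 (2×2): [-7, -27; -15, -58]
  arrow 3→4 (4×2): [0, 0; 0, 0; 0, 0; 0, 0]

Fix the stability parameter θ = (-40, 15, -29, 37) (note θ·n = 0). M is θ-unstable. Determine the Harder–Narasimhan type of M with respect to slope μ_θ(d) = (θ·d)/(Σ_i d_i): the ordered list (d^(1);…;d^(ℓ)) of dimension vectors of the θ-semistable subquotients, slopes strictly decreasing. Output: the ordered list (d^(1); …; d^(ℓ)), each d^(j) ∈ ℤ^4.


Barcode: M ≅ I[1,1], I[1,3]^2, I[4,4]^4. HN layers by μ_θ (3 steps, strictly decreasing):
  μ^(1)=37; μ^(2)=-7; μ^(3)=-40

((0, 0, 0, 4); (0, 2, 2, 0); (3, 0, 0, 0))


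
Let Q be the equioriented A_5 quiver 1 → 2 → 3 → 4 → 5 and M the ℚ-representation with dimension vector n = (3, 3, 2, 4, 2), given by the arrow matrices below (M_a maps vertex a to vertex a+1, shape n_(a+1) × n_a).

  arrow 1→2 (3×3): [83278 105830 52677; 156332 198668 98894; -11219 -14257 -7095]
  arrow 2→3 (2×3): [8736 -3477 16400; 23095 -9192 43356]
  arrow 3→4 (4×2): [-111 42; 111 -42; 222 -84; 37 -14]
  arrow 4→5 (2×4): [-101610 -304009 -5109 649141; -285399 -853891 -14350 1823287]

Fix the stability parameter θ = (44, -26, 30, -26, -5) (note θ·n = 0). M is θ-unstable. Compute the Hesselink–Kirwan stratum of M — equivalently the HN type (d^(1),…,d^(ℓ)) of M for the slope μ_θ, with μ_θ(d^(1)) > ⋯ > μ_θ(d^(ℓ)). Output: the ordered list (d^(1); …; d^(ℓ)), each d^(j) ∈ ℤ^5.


Via rank(M_{q-1}∘⋯∘M_p): M ≅ I[1,1], I[1,2], I[1,3], I[2,5], I[4,4]^2, I[4,5].
μ_θ-semistable layers: μ^(1)=44; μ^(2)=30; μ^(3)=9; μ^(4)=-1/3; μ^(5)=-5; μ^(6)=-26

((1, 0, 0, 0, 0); (0, 0, 1, 0, 0); (2, 2, 0, 0, 0); (0, 0, 1, 1, 1); (0, 0, 0, 0, 1); (0, 1, 0, 3, 0))


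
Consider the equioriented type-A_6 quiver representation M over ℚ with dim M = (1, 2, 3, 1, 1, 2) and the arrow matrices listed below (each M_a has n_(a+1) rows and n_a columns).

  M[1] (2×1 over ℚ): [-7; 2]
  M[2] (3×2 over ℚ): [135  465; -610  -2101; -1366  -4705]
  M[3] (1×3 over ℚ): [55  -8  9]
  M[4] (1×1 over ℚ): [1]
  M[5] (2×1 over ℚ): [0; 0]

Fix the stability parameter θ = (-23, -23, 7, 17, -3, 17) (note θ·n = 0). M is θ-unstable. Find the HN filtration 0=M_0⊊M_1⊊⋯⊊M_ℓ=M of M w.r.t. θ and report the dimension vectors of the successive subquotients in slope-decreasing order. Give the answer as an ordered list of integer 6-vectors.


Via rank(M_{q-1}∘⋯∘M_p): M ≅ I[1,5], I[2,3], I[3,3], I[6,6]^2.
μ_θ-semistable layers: μ^(1)=17; μ^(2)=7; μ^(3)=-23

((0, 0, 0, 0, 0, 2); (0, 0, 3, 1, 1, 0); (1, 2, 0, 0, 0, 0))


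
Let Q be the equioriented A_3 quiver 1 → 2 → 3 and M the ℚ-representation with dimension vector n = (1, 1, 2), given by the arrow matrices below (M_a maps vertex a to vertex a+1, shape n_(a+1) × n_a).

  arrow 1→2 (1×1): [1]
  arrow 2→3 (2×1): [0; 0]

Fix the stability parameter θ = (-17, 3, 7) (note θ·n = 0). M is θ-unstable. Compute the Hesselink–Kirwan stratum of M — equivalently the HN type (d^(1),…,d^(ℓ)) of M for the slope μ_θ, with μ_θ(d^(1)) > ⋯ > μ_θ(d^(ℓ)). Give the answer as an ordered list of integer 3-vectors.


Interval decomposition of M: I[1,2], I[3,3]^2.
HN type (ℓ=3): μ^(1)=7; μ^(2)=3; μ^(3)=-17

((0, 0, 2); (0, 1, 0); (1, 0, 0))


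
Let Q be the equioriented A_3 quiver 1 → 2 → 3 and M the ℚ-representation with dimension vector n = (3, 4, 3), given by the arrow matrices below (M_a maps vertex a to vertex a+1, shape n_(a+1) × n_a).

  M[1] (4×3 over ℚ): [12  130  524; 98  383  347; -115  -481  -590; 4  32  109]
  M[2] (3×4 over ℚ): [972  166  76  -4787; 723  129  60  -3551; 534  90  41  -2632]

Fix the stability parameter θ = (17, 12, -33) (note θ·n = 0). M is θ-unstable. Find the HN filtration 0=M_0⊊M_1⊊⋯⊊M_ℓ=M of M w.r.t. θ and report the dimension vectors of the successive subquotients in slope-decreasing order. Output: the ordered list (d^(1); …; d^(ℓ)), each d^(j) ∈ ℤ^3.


Barcode: M ≅ I[1,3]^3, I[2,2]. HN layers by μ_θ (2 steps, strictly decreasing):
  μ^(1)=12; μ^(2)=-4/3

((0, 1, 0); (3, 3, 3))


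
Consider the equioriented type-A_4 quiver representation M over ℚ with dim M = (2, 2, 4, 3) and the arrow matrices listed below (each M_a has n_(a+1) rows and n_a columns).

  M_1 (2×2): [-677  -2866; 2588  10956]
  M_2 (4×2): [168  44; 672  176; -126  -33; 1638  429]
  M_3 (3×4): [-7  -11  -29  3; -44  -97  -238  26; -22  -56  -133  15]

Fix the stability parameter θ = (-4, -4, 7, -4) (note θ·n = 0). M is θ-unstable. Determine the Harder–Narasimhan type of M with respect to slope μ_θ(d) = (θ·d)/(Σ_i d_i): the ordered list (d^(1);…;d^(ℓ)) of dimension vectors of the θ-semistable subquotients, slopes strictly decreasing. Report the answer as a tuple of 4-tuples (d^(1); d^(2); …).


Interval decomposition of M: I[1,2], I[1,3], I[3,4]^3.
HN type (ℓ=3): μ^(1)=7; μ^(2)=3/2; μ^(3)=-4

((0, 0, 1, 0); (0, 0, 3, 3); (2, 2, 0, 0))


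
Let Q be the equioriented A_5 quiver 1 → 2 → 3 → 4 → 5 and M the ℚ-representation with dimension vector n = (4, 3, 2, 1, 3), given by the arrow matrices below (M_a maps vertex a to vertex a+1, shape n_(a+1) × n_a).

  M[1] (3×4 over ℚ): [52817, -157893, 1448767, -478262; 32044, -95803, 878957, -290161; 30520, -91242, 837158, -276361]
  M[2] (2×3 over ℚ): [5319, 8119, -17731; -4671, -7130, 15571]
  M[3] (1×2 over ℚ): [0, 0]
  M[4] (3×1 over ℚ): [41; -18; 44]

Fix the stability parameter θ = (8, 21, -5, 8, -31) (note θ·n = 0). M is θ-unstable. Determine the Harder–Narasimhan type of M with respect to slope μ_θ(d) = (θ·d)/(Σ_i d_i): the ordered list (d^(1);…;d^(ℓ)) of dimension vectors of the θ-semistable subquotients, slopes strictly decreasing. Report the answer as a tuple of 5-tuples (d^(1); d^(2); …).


Barcode: M ≅ I[1,1], I[1,2], I[1,3]^2, I[4,5], I[5,5]^2. HN layers by μ_θ (4 steps, strictly decreasing):
  μ^(1)=21; μ^(2)=8; μ^(3)=-23/2; μ^(4)=-31

((0, 1, 0, 0, 0); (4, 2, 2, 0, 0); (0, 0, 0, 1, 1); (0, 0, 0, 0, 2))


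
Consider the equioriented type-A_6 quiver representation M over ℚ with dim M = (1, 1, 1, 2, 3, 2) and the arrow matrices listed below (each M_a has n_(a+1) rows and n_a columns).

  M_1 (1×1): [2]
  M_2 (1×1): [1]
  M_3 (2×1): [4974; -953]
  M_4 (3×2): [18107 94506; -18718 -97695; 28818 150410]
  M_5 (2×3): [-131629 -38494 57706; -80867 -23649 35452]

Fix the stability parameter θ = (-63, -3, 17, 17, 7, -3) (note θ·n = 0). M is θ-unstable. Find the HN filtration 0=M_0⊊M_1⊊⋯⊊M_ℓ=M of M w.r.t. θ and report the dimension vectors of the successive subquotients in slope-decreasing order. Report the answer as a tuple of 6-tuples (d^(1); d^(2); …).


Via rank(M_{q-1}∘⋯∘M_p): M ≅ I[1,6], I[4,6], I[5,5].
μ_θ-semistable layers: μ^(1)=19/2; μ^(2)=7; μ^(3)=-3; μ^(4)=-63

((0, 0, 1, 1, 1, 1); (0, 0, 0, 1, 2, 1); (0, 1, 0, 0, 0, 0); (1, 0, 0, 0, 0, 0))


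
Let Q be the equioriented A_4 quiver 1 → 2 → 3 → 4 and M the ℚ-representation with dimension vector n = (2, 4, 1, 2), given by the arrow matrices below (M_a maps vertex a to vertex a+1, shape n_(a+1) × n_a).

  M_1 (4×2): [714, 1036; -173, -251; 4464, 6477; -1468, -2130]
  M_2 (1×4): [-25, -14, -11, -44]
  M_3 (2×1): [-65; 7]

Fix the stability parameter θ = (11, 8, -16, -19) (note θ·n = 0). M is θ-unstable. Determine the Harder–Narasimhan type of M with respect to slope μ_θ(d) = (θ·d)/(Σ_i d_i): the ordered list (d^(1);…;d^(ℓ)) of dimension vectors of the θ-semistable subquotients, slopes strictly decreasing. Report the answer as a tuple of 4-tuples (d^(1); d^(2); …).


Interval decomposition of M: I[1,2], I[1,4], I[2,2]^2, I[4,4].
HN type (ℓ=4): μ^(1)=19/2; μ^(2)=8; μ^(3)=-4; μ^(4)=-19

((1, 1, 0, 0); (0, 2, 0, 0); (1, 1, 1, 1); (0, 0, 0, 1))


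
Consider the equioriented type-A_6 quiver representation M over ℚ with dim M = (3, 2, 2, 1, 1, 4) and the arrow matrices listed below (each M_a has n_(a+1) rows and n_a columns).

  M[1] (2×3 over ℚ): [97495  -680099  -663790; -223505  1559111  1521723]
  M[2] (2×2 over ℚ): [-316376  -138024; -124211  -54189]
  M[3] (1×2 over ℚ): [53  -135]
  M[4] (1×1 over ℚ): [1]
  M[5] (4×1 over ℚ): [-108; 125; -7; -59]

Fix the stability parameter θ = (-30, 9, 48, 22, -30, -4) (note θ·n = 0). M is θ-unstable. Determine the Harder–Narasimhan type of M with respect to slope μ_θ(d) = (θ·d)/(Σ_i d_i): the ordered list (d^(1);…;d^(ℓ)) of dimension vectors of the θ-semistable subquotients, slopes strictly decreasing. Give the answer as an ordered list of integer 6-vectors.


Interval decomposition of M: I[1,1], I[1,2], I[1,6], I[3,3], I[6,6]^3.
HN type (ℓ=4): μ^(1)=48; μ^(2)=9; μ^(3)=-4; μ^(4)=-30

((0, 0, 1, 0, 0, 0); (0, 2, 1, 1, 1, 1); (0, 0, 0, 0, 0, 3); (3, 0, 0, 0, 0, 0))


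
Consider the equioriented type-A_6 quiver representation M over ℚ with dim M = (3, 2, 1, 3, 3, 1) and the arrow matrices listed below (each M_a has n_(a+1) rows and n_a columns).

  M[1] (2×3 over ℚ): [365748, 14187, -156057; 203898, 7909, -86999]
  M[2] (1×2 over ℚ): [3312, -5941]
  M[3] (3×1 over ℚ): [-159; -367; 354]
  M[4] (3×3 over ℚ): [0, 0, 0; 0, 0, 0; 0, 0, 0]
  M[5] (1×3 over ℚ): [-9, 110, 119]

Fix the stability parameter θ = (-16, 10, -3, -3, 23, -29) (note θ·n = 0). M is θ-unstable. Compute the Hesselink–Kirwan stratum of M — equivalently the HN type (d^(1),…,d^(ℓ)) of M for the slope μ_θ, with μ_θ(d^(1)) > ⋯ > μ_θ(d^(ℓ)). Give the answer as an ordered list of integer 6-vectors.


Interval decomposition of M: I[1,1], I[1,2], I[1,4], I[4,4]^2, I[5,5]^2, I[5,6].
HN type (ℓ=5): μ^(1)=23; μ^(2)=10; μ^(3)=4/3; μ^(4)=-3; μ^(5)=-16

((0, 0, 0, 0, 2, 0); (0, 1, 0, 0, 0, 0); (0, 1, 1, 1, 0, 0); (0, 0, 0, 2, 1, 1); (3, 0, 0, 0, 0, 0))


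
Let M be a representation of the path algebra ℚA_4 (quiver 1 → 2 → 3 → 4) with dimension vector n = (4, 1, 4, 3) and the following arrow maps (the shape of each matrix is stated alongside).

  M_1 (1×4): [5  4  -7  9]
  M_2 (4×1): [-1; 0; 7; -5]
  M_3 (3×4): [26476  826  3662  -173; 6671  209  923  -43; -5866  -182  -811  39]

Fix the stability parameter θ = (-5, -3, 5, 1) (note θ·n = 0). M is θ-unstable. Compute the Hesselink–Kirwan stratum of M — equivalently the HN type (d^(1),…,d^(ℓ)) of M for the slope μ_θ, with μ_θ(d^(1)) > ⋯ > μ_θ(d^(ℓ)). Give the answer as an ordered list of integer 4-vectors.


Barcode: M ≅ I[1,1]^3, I[1,4], I[3,3], I[3,4]^2. HN layers by μ_θ (4 steps, strictly decreasing):
  μ^(1)=5; μ^(2)=3; μ^(3)=-3; μ^(4)=-5

((0, 0, 1, 0); (0, 0, 3, 3); (0, 1, 0, 0); (4, 0, 0, 0))


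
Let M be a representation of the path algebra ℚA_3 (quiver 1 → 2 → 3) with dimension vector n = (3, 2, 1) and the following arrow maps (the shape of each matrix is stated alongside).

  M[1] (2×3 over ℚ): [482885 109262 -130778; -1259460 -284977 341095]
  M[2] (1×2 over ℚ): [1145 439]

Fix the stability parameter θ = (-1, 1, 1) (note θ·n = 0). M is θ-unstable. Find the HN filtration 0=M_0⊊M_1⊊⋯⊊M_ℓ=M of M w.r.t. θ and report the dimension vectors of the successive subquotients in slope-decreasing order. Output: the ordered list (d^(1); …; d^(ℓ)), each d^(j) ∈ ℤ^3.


Interval decomposition of M: I[1,1], I[1,2], I[1,3].
HN type (ℓ=2): μ^(1)=1; μ^(2)=-1

((0, 2, 1); (3, 0, 0))


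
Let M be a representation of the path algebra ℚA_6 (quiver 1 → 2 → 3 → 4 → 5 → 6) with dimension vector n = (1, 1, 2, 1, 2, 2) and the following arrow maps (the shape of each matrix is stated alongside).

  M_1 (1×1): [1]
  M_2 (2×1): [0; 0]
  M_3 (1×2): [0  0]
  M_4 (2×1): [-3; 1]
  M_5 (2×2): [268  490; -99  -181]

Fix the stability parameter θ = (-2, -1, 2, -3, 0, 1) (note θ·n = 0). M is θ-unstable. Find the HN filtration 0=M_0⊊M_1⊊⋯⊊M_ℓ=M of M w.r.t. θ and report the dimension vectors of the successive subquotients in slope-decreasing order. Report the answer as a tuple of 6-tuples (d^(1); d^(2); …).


Barcode: M ≅ I[1,2], I[3,3]^2, I[4,6], I[5,6]. HN layers by μ_θ (6 steps, strictly decreasing):
  μ^(1)=2; μ^(2)=1; μ^(3)=0; μ^(4)=-1; μ^(5)=-2; μ^(6)=-3

((0, 0, 2, 0, 0, 0); (0, 0, 0, 0, 0, 2); (0, 0, 0, 0, 2, 0); (0, 1, 0, 0, 0, 0); (1, 0, 0, 0, 0, 0); (0, 0, 0, 1, 0, 0))


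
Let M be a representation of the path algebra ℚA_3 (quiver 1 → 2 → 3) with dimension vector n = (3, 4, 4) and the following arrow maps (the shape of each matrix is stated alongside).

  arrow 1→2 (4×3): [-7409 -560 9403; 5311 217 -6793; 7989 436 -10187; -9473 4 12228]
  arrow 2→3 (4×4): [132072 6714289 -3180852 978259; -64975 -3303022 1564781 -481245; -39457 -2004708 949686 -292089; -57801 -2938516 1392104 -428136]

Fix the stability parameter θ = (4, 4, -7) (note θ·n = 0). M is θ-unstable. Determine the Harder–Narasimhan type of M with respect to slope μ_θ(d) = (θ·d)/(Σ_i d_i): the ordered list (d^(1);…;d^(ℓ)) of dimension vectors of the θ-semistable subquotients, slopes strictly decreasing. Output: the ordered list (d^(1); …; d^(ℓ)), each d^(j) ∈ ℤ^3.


Via rank(M_{q-1}∘⋯∘M_p): M ≅ I[1,3]^3, I[2,3].
μ_θ-semistable layers: μ^(1)=1/3; μ^(2)=-3/2

((3, 3, 3); (0, 1, 1))


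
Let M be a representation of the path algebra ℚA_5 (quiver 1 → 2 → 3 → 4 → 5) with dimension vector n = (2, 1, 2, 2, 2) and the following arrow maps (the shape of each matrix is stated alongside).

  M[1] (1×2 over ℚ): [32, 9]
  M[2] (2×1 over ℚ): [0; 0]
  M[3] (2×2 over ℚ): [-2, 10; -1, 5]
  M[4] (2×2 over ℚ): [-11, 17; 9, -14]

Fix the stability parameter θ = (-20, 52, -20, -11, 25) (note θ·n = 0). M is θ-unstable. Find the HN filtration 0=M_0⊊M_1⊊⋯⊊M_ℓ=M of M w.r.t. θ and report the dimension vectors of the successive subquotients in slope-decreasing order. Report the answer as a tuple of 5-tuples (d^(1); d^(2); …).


Barcode: M ≅ I[1,1], I[1,2], I[3,3], I[3,5], I[4,5]. HN layers by μ_θ (4 steps, strictly decreasing):
  μ^(1)=52; μ^(2)=25; μ^(3)=-11; μ^(4)=-20

((0, 1, 0, 0, 0); (0, 0, 0, 0, 2); (0, 0, 0, 2, 0); (2, 0, 2, 0, 0))


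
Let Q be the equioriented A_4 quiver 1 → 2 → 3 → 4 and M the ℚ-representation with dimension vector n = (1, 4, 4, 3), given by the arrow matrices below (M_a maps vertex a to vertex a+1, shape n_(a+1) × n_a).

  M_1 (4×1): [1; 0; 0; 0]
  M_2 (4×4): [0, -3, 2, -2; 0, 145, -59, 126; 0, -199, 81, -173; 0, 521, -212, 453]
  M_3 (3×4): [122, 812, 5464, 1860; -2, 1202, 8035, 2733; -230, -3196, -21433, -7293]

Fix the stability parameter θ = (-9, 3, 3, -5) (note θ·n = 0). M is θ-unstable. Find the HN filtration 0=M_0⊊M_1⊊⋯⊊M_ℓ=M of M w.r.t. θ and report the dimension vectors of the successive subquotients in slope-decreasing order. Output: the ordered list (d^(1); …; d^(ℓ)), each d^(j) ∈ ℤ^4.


Barcode: M ≅ I[1,2], I[2,4]^3, I[3,3]. HN layers by μ_θ (3 steps, strictly decreasing):
  μ^(1)=3; μ^(2)=1/3; μ^(3)=-9

((0, 1, 1, 0); (0, 3, 3, 3); (1, 0, 0, 0))


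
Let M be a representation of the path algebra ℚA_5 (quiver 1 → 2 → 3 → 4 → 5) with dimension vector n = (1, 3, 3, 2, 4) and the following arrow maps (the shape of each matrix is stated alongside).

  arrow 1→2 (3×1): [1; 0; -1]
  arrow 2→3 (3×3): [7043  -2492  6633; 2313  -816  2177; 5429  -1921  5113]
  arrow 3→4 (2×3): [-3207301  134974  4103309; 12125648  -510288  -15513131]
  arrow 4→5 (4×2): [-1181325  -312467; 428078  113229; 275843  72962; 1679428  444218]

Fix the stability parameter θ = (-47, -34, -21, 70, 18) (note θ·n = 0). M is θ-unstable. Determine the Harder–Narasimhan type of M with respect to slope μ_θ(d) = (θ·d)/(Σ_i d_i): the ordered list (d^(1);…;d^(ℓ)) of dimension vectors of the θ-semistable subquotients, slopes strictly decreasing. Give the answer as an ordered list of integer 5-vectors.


Barcode: M ≅ I[1,5], I[2,3], I[2,5], I[5,5]^2. HN layers by μ_θ (5 steps, strictly decreasing):
  μ^(1)=44; μ^(2)=18; μ^(3)=-21; μ^(4)=-34; μ^(5)=-47

((0, 0, 0, 2, 2); (0, 0, 0, 0, 2); (0, 0, 3, 0, 0); (0, 3, 0, 0, 0); (1, 0, 0, 0, 0))


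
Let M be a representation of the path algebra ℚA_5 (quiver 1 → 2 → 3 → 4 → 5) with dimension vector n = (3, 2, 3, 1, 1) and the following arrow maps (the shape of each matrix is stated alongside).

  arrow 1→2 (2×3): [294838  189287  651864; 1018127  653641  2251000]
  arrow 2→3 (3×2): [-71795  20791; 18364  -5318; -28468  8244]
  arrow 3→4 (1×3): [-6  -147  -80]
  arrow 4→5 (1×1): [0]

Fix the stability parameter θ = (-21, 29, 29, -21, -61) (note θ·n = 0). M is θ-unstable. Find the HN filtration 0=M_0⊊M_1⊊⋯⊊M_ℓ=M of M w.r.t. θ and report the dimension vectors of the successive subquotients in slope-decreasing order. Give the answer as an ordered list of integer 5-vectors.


Via rank(M_{q-1}∘⋯∘M_p): M ≅ I[1,1], I[1,3], I[1,4], I[3,3], I[5,5].
μ_θ-semistable layers: μ^(1)=29; μ^(2)=37/3; μ^(3)=-21; μ^(4)=-61

((0, 1, 2, 0, 0); (0, 1, 1, 1, 0); (3, 0, 0, 0, 0); (0, 0, 0, 0, 1))


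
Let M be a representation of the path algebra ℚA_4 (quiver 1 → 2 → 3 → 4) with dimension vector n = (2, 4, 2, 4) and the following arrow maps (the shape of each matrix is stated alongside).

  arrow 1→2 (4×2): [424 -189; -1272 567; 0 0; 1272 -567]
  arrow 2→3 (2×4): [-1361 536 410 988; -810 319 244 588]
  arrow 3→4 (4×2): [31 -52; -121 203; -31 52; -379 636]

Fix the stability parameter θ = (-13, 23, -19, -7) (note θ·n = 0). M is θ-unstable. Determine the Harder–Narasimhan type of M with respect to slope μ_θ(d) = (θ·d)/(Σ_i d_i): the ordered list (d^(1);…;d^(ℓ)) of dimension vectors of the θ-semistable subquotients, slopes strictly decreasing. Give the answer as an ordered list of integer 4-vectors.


Interval decomposition of M: I[1,1], I[1,4], I[2,2]^2, I[2,4], I[4,4]^2.
HN type (ℓ=4): μ^(1)=23; μ^(2)=-1; μ^(3)=-7; μ^(4)=-13

((0, 2, 0, 0); (0, 2, 2, 2); (0, 0, 0, 2); (2, 0, 0, 0))


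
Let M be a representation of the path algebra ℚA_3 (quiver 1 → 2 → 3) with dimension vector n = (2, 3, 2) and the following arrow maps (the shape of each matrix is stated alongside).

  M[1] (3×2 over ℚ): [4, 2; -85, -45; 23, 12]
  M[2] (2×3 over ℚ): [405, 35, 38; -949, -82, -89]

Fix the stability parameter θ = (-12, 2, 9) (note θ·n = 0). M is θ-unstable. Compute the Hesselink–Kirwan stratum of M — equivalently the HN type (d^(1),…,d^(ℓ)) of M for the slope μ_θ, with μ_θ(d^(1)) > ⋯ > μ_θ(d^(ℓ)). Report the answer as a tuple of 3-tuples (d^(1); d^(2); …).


Interval decomposition of M: I[1,3]^2, I[2,2].
HN type (ℓ=3): μ^(1)=9; μ^(2)=2; μ^(3)=-12

((0, 0, 2); (0, 3, 0); (2, 0, 0))
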